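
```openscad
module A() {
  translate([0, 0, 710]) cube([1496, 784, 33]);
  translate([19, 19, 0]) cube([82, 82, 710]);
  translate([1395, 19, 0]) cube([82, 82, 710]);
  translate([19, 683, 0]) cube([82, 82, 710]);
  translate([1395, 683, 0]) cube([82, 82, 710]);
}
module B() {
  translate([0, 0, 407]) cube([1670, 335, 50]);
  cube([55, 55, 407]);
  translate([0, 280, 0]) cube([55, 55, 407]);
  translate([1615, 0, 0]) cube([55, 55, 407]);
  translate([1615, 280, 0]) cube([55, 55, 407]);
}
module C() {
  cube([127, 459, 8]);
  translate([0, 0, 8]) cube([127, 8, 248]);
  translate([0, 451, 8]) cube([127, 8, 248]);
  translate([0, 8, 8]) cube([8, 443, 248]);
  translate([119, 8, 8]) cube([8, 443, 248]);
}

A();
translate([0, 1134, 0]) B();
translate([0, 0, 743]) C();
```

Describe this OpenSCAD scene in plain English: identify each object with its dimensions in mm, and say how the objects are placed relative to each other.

A is a table: top 1496 mm (x) × 784 mm (y), 33 mm thick, upper face at z = 743 mm, on four 82×82 mm square legs, each inset 19 mm from the nearest pair of top edges, running from z = 0 to the bottom of the top.

B is a bench: a 1670×335 mm seat slab, 50 mm thick, top at z = 457 mm, on four 55×55 mm square legs flush with the seat corners and standing on z = 0.

C is an open-topped rectangular box: outside dimensions 127×459×256 mm, with a uniform wall and base thickness of 8 mm. The base is a full 127×459 slab on the floor; four walls sit on top of the base. The front and back walls (the −y and +y sides) span the full width; the two side walls fit between them.

The bench is on the floor beside the table on its +y side. The open box is on top of the table.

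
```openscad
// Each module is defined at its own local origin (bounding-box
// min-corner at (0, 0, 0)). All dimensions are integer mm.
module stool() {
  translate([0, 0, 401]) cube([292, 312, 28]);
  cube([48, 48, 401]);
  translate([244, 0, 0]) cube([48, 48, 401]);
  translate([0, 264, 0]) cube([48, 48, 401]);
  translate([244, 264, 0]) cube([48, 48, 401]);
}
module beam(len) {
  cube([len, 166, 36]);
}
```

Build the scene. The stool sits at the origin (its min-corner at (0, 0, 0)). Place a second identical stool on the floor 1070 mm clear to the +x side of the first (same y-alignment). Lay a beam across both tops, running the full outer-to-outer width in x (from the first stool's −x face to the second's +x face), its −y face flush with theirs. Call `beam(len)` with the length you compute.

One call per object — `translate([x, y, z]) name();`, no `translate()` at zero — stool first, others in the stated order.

stool();
translate([1362, 0, 0]) stool();
translate([0, 0, 429]) beam(1654);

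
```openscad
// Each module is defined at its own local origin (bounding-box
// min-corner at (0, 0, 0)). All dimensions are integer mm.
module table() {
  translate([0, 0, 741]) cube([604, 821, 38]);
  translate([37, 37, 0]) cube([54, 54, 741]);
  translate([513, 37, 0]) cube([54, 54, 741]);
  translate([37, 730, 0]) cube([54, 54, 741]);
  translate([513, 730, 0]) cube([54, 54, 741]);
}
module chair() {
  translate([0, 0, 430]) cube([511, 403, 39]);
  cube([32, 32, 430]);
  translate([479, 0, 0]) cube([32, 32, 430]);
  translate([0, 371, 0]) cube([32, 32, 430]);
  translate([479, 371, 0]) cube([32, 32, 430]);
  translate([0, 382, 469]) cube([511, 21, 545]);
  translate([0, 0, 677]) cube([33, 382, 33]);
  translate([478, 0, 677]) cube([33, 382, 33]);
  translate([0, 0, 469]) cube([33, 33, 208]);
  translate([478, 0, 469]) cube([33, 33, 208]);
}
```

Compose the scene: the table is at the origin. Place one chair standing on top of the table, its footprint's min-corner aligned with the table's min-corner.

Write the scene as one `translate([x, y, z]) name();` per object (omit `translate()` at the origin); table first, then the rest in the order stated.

table();
translate([0, 0, 779]) chair();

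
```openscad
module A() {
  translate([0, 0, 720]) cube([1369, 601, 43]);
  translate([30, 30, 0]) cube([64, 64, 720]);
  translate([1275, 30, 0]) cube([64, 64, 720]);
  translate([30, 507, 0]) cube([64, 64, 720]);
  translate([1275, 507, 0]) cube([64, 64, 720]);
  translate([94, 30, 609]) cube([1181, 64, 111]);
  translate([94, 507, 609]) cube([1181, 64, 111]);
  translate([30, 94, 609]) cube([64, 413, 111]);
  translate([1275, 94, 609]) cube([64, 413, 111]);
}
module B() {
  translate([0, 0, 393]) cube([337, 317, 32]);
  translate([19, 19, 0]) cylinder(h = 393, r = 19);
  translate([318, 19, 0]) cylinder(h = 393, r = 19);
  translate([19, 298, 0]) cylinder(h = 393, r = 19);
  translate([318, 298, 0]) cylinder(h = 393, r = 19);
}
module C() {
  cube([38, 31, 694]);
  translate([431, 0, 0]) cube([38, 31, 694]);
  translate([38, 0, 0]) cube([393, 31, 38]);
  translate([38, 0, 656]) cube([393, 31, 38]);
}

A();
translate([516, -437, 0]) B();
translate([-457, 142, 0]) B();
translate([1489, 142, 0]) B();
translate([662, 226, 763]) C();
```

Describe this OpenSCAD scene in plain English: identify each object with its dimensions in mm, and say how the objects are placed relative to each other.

A is a table: top 1369 mm (x) × 601 mm (y), 43 mm thick, upper face at z = 763 mm, on four 64×64 mm square legs, each inset 30 mm from the nearest pair of top edges, running from z = 0 to the bottom of the top. Four apron rails, 64 mm thick and 111 mm tall, run between adjacent legs with their top edges flush with the underside of the top and their outer faces flush with the legs' outer faces.

B is a four-legged stool. The seat is a 337×317×32 mm slab whose top surface is at z = 425 mm; four round legs, each 38 mm in diameter, run from the floor (z = 0) to the underside of the seat, each leg's axis is inset half a diameter from the nearest pair of seat edges (so the leg's bounding box is flush with the corner).

C is a picture frame with a 393×618 mm rectangular opening (x by z) and a uniform 38 mm border on every side. Frame depth is 31 mm along y. It is built from two vertical stiles running the full outside height and two horizontal rails spanning the gap between the stiles.

Three stools sit around the table at the −y, −x, +x sides. The picture frame is on top of the table.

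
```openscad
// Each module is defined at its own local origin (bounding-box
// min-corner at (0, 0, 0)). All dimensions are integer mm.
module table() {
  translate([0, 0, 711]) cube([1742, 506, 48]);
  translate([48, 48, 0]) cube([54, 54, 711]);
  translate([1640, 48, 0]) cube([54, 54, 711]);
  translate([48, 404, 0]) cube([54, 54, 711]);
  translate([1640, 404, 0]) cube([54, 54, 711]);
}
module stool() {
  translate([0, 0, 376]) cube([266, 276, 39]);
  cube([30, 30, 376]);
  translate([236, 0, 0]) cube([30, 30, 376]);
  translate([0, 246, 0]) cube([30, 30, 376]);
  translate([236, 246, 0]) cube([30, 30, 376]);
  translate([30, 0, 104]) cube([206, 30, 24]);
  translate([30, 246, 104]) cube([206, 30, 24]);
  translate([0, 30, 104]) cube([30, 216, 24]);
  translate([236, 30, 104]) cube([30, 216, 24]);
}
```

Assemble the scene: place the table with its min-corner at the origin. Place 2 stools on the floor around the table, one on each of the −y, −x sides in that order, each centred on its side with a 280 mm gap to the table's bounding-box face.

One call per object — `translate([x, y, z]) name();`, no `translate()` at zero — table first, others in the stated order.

table();
translate([738, -556, 0]) stool();
translate([-546, 115, 0]) stool();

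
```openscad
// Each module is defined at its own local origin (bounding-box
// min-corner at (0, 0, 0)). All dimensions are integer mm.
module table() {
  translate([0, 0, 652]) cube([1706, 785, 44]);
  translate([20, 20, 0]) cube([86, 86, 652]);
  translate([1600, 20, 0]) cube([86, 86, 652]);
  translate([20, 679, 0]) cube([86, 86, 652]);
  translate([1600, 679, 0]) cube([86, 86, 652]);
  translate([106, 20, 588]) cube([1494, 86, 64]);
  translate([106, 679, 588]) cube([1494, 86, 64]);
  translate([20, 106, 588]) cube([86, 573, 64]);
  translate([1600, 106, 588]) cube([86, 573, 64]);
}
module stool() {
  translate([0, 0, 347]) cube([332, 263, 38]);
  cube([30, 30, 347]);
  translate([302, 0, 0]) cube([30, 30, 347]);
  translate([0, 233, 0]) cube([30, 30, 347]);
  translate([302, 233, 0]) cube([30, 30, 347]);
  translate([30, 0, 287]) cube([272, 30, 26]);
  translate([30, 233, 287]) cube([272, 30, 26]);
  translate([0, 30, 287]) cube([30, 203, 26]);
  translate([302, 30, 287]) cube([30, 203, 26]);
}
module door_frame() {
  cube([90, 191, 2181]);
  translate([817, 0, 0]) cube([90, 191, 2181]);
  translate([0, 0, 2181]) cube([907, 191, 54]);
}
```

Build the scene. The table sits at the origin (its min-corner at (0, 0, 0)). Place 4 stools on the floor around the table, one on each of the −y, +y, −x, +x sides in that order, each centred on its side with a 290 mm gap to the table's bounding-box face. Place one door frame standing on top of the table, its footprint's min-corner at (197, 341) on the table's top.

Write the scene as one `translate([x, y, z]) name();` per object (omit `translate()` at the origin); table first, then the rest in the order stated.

table();
translate([687, -553, 0]) stool();
translate([687, 1075, 0]) stool();
translate([-622, 261, 0]) stool();
translate([1996, 261, 0]) stool();
translate([197, 341, 696]) door_frame();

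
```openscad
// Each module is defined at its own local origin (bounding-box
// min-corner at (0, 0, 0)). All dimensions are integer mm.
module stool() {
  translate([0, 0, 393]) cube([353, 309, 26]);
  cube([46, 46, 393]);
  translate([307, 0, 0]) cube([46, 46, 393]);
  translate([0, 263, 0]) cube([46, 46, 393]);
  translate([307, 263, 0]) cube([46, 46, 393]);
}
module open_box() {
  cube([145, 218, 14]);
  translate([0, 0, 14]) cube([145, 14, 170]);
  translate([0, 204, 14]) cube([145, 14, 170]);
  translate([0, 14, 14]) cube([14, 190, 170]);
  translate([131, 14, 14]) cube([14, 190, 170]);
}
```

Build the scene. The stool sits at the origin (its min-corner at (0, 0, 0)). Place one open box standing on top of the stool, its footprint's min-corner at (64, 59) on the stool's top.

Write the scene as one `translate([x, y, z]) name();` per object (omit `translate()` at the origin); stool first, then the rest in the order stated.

stool();
translate([64, 59, 419]) open_box();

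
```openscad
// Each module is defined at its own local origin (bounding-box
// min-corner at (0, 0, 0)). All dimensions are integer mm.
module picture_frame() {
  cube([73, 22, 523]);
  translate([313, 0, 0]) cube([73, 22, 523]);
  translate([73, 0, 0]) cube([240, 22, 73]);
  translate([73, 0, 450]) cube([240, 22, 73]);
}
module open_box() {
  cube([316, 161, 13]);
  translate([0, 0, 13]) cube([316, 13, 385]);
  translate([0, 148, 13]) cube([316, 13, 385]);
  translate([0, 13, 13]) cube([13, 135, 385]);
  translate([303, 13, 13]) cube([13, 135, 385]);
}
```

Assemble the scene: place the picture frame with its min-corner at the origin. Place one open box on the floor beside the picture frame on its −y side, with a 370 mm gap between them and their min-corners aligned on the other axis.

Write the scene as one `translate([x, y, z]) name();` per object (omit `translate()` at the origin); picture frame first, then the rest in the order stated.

picture_frame();
translate([0, -531, 0]) open_box();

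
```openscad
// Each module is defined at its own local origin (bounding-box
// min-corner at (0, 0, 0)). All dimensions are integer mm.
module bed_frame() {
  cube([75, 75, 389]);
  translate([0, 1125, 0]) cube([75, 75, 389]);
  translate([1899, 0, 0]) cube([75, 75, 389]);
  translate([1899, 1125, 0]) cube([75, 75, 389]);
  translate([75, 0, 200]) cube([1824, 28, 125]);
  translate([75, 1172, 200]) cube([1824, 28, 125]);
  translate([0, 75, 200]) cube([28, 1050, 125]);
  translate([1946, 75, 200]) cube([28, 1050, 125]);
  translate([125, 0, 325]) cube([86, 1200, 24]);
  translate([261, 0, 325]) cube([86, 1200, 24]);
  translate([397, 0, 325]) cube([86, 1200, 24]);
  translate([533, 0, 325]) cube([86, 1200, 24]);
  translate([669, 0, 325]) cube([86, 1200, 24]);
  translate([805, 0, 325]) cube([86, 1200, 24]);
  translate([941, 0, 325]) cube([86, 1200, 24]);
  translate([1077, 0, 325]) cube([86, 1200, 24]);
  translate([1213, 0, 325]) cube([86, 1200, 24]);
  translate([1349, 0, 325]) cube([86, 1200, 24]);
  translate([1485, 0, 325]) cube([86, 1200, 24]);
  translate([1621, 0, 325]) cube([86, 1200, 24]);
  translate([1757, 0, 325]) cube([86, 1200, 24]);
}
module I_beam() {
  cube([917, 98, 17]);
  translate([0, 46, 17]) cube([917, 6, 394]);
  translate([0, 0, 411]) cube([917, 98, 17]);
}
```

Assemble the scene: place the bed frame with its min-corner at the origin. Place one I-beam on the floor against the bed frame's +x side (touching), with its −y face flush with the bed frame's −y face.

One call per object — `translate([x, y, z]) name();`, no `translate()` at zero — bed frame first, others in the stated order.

bed_frame();
translate([1974, 0, 0]) I_beam();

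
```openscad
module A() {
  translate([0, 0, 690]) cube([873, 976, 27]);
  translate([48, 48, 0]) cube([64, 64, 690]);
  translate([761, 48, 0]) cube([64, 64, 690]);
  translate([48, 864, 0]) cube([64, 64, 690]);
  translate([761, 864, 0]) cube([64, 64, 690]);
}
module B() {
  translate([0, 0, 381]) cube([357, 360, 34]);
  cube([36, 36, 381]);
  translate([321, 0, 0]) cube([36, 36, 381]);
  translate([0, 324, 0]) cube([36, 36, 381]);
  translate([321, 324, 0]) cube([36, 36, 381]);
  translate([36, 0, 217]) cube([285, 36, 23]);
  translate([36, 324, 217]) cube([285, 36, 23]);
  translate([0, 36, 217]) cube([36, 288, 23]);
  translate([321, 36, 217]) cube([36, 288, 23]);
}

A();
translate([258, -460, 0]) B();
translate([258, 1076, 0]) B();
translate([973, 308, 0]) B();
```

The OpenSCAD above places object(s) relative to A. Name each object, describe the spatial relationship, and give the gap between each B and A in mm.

A is a table. B is a stool. Three stools sit around the table at the −y, +y, +x sides. The gap between each stool and the table is 100 mm.

Each stool's nearest face is 100 mm from the table's bounding box.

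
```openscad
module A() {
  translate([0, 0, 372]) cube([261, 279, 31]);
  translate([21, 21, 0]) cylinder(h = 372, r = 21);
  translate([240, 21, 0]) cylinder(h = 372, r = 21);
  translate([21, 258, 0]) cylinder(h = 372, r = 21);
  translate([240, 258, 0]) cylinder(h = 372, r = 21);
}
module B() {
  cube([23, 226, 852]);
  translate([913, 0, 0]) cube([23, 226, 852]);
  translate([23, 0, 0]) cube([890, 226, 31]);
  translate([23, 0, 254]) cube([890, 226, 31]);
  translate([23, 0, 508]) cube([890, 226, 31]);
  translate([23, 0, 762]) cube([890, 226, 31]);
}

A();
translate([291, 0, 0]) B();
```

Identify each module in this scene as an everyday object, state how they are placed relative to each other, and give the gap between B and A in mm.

The bookshelf's nearest face is 30 mm from the stool's +x face.

A is a stool. B is a bookshelf. The bookshelf is on the floor beside the stool on its +x side. The gap between the bookshelf and the stool is 30 mm.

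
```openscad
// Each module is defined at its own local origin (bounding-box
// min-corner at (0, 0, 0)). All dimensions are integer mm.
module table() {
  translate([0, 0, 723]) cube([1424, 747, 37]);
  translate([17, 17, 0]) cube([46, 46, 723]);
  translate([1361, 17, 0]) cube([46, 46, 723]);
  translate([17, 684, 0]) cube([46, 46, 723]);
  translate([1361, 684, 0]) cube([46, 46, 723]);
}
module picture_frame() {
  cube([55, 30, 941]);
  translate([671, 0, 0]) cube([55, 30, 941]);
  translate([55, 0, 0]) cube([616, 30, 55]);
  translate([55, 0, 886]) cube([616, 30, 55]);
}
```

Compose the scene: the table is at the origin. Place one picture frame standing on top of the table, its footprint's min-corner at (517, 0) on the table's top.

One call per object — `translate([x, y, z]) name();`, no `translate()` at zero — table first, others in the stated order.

table();
translate([517, 0, 760]) picture_frame();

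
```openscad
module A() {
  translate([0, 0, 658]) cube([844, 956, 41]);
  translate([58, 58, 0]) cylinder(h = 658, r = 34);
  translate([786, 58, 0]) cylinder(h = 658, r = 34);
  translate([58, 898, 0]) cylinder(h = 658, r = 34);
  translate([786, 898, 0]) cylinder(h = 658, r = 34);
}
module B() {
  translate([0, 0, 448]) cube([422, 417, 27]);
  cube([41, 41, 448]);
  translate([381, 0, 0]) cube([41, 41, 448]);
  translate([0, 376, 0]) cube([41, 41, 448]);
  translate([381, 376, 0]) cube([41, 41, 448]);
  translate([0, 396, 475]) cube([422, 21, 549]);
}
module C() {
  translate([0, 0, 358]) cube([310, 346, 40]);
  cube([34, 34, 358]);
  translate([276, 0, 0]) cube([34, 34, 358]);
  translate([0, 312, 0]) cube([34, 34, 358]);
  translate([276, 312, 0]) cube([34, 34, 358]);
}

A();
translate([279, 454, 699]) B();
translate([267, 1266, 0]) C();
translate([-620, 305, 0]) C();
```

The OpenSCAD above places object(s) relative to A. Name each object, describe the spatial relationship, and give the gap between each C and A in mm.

Each stool's nearest face is 310 mm from the table's bounding box.

A is a table. B is a chair. C is a stool. The chair is on top of the table. Two stools sit around the table at the +y, −x sides. The gap between each stool and the table is 310 mm.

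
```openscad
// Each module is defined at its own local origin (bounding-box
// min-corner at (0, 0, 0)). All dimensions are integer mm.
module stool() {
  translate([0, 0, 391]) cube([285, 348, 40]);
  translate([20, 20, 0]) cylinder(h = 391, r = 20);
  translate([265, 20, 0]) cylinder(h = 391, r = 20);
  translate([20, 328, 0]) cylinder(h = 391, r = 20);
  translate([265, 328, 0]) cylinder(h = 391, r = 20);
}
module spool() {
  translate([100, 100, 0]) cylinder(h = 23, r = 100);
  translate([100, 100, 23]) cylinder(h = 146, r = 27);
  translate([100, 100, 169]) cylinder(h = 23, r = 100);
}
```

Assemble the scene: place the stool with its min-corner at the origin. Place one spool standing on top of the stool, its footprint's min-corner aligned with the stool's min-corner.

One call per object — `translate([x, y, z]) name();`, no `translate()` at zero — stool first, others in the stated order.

stool();
translate([0, 0, 431]) spool();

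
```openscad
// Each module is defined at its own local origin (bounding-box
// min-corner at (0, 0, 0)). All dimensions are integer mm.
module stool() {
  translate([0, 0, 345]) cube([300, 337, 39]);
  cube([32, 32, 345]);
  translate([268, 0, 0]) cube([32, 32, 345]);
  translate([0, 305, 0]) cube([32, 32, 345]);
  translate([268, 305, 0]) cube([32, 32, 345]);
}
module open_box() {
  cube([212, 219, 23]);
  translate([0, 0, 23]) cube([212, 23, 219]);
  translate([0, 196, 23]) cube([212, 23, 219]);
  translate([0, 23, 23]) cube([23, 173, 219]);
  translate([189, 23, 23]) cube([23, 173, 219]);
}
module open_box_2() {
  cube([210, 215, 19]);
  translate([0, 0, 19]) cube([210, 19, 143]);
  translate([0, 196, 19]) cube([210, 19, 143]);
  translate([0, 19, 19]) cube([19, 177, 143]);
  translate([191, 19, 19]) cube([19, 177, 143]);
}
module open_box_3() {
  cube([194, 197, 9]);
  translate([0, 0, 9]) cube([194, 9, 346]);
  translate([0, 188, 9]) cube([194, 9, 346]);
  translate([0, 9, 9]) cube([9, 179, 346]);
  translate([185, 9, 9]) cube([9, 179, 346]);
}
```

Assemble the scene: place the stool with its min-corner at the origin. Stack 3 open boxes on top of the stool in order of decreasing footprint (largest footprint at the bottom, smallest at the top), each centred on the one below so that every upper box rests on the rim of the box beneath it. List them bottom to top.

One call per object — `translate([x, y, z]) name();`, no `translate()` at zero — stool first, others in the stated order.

stool();
translate([44, 59, 384]) open_box();
translate([45, 61, 626]) open_box_2();
translate([53, 70, 788]) open_box_3();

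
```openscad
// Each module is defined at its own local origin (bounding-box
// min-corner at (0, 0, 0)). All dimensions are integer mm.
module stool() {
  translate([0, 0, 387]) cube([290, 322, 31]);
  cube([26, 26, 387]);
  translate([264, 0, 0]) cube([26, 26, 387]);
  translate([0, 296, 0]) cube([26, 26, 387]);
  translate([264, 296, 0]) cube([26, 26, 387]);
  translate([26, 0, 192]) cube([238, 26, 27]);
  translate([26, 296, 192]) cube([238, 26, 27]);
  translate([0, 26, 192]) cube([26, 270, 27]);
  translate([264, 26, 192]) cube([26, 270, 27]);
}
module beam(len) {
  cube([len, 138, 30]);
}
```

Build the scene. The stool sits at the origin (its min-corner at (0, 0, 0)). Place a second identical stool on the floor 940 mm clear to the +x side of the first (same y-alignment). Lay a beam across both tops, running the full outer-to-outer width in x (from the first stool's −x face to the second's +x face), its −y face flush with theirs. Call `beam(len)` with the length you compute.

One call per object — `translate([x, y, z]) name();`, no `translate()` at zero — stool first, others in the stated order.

stool();
translate([1230, 0, 0]) stool();
translate([0, 0, 418]) beam(1520);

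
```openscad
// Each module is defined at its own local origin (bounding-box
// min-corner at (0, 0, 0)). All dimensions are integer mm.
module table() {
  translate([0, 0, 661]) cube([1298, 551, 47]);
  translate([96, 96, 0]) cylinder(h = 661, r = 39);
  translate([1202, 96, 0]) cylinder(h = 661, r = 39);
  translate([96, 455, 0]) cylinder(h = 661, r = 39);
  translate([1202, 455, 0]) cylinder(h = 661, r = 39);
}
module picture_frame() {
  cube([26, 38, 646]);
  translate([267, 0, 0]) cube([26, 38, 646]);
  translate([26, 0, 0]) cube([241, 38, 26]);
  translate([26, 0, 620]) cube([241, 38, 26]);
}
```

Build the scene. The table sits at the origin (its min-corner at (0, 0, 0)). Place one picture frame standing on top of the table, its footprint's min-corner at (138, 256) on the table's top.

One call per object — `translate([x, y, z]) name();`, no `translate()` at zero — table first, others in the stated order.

table();
translate([138, 256, 708]) picture_frame();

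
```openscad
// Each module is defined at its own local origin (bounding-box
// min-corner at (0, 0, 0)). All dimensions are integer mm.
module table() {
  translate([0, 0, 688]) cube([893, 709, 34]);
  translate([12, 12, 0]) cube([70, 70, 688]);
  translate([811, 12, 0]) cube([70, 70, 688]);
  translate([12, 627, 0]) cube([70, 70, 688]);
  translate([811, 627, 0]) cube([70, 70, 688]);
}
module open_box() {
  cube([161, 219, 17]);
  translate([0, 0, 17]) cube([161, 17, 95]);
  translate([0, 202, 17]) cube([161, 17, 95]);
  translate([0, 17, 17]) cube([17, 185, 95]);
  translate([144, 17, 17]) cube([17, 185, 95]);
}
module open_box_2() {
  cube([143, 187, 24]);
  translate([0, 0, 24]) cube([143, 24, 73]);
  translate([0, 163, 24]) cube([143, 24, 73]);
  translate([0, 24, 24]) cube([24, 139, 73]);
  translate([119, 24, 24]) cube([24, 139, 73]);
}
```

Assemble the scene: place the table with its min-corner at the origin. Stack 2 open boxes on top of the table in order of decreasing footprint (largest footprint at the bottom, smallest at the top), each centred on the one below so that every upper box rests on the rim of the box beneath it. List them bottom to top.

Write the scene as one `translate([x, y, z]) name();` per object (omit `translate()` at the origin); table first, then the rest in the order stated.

table();
translate([366, 245, 722]) open_box();
translate([375, 261, 834]) open_box_2();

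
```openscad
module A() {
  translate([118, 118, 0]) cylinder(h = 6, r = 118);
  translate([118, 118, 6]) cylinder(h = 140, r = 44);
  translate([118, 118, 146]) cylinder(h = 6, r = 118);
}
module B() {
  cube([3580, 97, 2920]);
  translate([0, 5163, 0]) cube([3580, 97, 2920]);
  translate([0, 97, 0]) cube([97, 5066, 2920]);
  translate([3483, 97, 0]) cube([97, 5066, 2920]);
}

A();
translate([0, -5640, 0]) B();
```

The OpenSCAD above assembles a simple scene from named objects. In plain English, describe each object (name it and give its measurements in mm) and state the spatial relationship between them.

A is a spool: two coaxial disc flanges of radius 118 mm and thickness 6 mm, joined by a core cylinder of radius 44 mm and height 140 mm. The lower flange rests on z = 0 and the three cylinders share a vertical axis.

B is the wall frame of a small rectangular building: four walls, each 2920 mm tall and 97 mm thick, enclosing a footprint 3580 mm (x) by 5260 mm (y) outside-to-outside, with no floor or roof. The front and back walls (the −y and +y sides) span the full width; the two side walls fit between them.

The house frame is on the floor beside the spool on its −y side.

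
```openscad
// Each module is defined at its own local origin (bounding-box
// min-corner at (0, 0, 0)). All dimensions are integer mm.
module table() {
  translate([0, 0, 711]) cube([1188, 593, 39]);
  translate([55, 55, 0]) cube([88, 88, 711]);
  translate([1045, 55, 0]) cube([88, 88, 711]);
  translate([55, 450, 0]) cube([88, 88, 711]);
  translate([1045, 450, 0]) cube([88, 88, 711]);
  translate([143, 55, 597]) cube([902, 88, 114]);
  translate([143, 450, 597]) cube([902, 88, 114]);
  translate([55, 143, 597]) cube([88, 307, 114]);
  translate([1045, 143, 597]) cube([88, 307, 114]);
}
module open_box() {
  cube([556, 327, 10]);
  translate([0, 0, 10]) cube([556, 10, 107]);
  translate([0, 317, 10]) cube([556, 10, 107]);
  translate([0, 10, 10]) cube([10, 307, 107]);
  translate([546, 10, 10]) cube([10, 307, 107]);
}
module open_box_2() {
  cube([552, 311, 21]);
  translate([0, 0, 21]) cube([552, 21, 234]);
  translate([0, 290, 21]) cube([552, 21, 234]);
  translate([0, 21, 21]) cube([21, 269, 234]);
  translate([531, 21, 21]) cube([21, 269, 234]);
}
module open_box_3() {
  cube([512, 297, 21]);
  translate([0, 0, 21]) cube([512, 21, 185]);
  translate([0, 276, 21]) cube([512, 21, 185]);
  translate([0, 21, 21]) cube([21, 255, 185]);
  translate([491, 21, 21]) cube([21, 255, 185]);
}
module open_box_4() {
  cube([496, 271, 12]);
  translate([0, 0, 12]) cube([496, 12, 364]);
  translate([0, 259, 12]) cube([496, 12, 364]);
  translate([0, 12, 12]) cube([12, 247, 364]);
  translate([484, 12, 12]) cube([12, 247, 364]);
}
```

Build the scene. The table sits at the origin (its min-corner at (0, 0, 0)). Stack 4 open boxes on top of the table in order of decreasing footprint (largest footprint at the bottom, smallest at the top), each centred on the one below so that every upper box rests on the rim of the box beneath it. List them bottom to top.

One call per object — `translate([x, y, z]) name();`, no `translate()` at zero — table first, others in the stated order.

table();
translate([316, 133, 750]) open_box();
translate([318, 141, 867]) open_box_2();
translate([338, 148, 1122]) open_box_3();
translate([346, 161, 1328]) open_box_4();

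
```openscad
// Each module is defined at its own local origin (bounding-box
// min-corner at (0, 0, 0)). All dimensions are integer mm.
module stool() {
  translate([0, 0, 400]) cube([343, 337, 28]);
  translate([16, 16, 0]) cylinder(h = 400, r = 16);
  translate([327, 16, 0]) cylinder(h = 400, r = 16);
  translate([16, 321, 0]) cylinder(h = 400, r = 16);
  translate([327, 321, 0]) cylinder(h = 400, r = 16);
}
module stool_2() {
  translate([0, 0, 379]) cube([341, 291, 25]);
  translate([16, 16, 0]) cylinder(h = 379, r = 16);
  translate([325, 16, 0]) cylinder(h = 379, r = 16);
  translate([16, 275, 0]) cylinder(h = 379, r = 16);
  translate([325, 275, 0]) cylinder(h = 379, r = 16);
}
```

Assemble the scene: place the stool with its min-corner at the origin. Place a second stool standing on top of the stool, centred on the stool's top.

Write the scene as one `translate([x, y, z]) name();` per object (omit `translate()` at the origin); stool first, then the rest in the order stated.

stool();
translate([1, 23, 428]) stool_2();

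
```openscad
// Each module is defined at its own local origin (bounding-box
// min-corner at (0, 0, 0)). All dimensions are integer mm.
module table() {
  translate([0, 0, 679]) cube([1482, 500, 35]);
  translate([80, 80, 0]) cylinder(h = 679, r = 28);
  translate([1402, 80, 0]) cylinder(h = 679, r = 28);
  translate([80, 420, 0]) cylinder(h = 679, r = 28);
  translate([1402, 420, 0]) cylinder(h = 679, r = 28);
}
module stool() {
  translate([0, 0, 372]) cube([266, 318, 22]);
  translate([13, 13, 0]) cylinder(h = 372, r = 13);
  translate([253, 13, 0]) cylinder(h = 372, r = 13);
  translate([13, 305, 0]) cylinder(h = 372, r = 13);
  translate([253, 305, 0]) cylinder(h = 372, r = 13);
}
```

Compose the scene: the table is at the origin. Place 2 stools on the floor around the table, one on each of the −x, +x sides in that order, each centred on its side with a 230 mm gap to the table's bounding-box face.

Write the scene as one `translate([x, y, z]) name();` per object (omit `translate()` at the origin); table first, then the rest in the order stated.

table();
translate([-496, 91, 0]) stool();
translate([1712, 91, 0]) stool();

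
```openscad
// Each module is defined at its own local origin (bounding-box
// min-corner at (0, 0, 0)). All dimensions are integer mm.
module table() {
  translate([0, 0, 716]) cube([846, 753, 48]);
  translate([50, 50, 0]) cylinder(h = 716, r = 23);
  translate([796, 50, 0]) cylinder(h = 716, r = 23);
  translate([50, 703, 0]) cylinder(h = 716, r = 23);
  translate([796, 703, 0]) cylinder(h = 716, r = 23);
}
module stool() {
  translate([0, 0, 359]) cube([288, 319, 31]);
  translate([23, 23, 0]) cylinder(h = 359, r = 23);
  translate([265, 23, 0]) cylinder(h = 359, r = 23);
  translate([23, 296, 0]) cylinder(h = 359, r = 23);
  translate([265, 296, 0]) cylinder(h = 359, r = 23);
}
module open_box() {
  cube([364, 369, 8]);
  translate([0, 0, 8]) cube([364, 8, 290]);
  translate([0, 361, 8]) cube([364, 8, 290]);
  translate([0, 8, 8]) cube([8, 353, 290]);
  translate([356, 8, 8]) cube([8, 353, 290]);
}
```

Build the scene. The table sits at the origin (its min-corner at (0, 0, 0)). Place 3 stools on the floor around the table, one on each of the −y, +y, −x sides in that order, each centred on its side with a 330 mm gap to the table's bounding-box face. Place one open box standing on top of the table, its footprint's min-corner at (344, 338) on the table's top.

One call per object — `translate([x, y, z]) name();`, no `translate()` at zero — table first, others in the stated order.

table();
translate([279, -649, 0]) stool();
translate([279, 1083, 0]) stool();
translate([-618, 217, 0]) stool();
translate([344, 338, 764]) open_box();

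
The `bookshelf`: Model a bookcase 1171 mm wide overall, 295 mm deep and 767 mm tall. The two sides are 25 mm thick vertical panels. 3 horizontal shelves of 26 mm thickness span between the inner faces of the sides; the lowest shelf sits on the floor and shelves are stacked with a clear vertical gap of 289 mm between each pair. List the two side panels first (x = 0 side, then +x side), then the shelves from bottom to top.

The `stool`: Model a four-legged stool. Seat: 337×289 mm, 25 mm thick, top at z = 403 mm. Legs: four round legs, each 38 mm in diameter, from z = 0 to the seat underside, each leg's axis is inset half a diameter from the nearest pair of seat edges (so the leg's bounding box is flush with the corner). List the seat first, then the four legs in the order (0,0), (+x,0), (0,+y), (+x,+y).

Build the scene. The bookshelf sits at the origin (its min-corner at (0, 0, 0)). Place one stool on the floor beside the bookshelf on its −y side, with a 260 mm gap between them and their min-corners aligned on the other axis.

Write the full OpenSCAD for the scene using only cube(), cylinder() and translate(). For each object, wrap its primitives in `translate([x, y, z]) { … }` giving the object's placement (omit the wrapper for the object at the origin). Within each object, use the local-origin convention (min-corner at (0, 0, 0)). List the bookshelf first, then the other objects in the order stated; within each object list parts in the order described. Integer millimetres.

cube([25, 295, 767]);
translate([1146, 0, 0]) cube([25, 295, 767]);
translate([25, 0, 0]) cube([1121, 295, 26]);
translate([25, 0, 315]) cube([1121, 295, 26]);
translate([25, 0, 630]) cube([1121, 295, 26]);
translate([0, -549, 0]) {
  translate([0, 0, 378]) cube([337, 289, 25]);
  translate([19, 19, 0]) cylinder(h = 378, r = 19);
  translate([318, 19, 0]) cylinder(h = 378, r = 19);
  translate([19, 270, 0]) cylinder(h = 378, r = 19);
  translate([318, 270, 0]) cylinder(h = 378, r = 19);
}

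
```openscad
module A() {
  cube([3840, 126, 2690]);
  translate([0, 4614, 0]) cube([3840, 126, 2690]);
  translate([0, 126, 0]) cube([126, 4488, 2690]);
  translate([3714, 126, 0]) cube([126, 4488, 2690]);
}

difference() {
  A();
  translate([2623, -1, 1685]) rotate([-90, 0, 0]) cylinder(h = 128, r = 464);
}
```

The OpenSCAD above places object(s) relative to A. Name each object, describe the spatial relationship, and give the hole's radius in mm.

A is a house frame. The house frame has a circular hole through its front wall. The hole's radius is 464 mm.

The subtracted cylinder has r = 464 mm.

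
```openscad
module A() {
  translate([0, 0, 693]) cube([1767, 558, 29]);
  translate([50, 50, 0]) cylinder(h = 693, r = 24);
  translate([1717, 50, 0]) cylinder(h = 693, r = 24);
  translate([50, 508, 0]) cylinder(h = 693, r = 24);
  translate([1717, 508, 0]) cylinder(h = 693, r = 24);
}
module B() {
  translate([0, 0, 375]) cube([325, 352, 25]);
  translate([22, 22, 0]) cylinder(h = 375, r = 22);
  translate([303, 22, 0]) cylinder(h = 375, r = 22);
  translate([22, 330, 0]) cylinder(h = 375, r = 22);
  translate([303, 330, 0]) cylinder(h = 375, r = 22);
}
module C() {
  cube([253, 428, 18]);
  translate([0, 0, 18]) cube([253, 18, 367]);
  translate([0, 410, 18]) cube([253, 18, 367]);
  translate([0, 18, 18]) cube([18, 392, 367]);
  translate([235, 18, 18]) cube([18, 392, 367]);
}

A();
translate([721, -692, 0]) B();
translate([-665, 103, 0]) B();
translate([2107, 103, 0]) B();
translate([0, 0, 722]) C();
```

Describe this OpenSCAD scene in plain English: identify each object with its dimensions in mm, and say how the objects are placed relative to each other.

A is a table: top 1767 mm (x) × 558 mm (y), 29 mm thick, upper face at z = 722 mm, on four round legs of 48 mm diameter, each leg's bounding box inset 26 mm from the nearest pair of top edges, running from z = 0 to the bottom of the top.

B is a simple wooden stool: a rectangular seat 325 mm (x) by 352 mm (y), 25 mm thick, top face at z = 400 mm, on four round legs, each 44 mm in diameter. The legs rest on z = 0, each leg's axis is inset half a diameter from the nearest pair of seat edges (so the leg's bounding box is flush with the corner).

C is an open storage box with external size 253×428×385 mm and wall thickness 18 mm (the base is also 18 mm thick). The base covers the whole footprint; the four walls stand on the base, with the y-facing walls full-width and the x-facing walls fitting between their inner faces.

Three stools sit around the table at the −y, −x, +x sides. The open box is on top of the table.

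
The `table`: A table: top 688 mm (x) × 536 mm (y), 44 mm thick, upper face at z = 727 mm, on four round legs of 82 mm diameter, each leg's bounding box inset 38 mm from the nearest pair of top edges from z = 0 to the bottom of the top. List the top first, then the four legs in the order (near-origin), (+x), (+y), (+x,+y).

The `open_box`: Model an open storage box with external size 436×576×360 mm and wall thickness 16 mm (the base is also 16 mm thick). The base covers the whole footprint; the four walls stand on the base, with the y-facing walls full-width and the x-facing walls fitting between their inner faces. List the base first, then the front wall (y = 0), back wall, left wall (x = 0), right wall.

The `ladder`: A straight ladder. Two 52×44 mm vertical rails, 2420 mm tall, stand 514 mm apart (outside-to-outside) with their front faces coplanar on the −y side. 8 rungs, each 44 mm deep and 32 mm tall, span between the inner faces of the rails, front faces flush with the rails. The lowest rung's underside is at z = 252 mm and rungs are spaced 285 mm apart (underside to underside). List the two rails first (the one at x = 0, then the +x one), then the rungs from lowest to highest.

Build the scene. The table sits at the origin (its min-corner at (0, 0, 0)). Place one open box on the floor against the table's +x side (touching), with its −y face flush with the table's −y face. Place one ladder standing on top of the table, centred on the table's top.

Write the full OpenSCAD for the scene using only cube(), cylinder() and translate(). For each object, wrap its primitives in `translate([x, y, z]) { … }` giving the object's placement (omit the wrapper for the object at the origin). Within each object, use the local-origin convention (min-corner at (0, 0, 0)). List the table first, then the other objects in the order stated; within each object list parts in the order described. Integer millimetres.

translate([0, 0, 683]) cube([688, 536, 44]);
translate([79, 79, 0]) cylinder(h = 683, r = 41);
translate([609, 79, 0]) cylinder(h = 683, r = 41);
translate([79, 457, 0]) cylinder(h = 683, r = 41);
translate([609, 457, 0]) cylinder(h = 683, r = 41);
translate([688, 0, 0]) {
  cube([436, 576, 16]);
  translate([0, 0, 16]) cube([436, 16, 344]);
  translate([0, 560, 16]) cube([436, 16, 344]);
  translate([0, 16, 16]) cube([16, 544, 344]);
  translate([420, 16, 16]) cube([16, 544, 344]);
}
translate([87, 246, 727]) {
  cube([52, 44, 2420]);
  translate([462, 0, 0]) cube([52, 44, 2420]);
  translate([52, 0, 252]) cube([410, 44, 32]);
  translate([52, 0, 537]) cube([410, 44, 32]);
  translate([52, 0, 822]) cube([410, 44, 32]);
  translate([52, 0, 1107]) cube([410, 44, 32]);
  translate([52, 0, 1392]) cube([410, 44, 32]);
  translate([52, 0, 1677]) cube([410, 44, 32]);
  translate([52, 0, 1962]) cube([410, 44, 32]);
  translate([52, 0, 2247]) cube([410, 44, 32]);
}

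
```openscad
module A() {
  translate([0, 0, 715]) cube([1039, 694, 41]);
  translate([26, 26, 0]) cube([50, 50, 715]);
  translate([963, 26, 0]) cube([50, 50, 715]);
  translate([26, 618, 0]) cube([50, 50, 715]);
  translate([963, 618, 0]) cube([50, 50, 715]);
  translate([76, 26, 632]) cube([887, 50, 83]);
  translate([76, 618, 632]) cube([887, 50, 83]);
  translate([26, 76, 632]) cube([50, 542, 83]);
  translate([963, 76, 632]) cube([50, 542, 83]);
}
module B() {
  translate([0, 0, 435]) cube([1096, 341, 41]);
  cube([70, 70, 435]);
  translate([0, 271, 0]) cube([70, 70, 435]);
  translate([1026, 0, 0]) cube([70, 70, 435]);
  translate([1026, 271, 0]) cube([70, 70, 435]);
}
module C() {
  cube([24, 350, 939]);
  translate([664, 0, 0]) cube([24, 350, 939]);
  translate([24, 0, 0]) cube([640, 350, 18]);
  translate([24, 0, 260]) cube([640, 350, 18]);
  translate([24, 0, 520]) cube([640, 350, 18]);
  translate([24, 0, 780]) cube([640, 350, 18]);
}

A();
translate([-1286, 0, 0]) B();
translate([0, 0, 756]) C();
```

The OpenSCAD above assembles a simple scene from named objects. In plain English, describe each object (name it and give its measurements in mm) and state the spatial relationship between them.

A is a table with a 1039×694 mm rectangular top, 41 mm thick, top surface at z = 756 mm, supported by four 50×50 mm square legs, each inset 26 mm from the nearest pair of top edges, running from the floor. Four apron rails, 50 mm thick and 83 mm tall, run between adjacent legs with their top edges flush with the underside of the top and their outer faces flush with the legs' outer faces.

B is a bench: a 1096×341 mm seat slab, 41 mm thick, top at z = 476 mm, on four 70×70 mm square legs flush with the seat corners and standing on z = 0.

C is an open bookshelf. Two side panels, each 24 mm thick, 350 mm deep and 939 mm tall, stand 688 mm apart (outside-to-outside). Between them sit 4 shelves, each 18 mm thick and 350 mm deep, spanning the full gap between the sides. The bottom shelf rests on the floor (its underside at z = 0) and the clear gap between one shelf's top and the next shelf's underside is 242 mm.

The bench is on the floor beside the table on its −x side. The bookshelf is on top of the table.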